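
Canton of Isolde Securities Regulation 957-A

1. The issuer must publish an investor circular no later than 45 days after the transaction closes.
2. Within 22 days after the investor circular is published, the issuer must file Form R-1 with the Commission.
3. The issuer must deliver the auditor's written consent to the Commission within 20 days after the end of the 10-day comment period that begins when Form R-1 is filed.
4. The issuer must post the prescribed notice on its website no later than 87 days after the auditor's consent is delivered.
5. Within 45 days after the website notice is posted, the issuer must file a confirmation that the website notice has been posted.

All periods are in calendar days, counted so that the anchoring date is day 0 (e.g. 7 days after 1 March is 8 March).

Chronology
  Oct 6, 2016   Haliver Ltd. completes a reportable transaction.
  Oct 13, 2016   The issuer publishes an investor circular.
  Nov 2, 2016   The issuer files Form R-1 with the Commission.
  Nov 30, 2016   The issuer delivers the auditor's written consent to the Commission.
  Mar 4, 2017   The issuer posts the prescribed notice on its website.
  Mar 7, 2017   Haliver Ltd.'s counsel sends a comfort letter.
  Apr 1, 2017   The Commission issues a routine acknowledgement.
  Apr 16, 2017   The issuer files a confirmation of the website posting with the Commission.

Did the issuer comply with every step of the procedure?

No

Step 1 — counting 45 days from Oct 6, 2016 (when the transaction closes) gives a deadline of Nov 20, 2016; done Oct 13, 2016 — timely.
Step 2 — counting 22 days from Oct 13, 2016 (when the investor circular is published) gives a deadline of Nov 4, 2016; done Nov 2, 2016 — timely.
Step 3 — counting 20 days from Nov 12, 2016 (end of the 10-day comment period, which began when Form R-1 is filed on Nov 2, 2016) gives a deadline of Dec 2, 2016; Nov 30, 2016 is within that limit.
Step 4 — counting 87 days from Nov 30, 2016 (when the auditor's consent is delivered) gives a deadline of Feb 25, 2017; Mar 4, 2017 misses that deadline by 7 days.
No need to go further; step 4 was not satisfied.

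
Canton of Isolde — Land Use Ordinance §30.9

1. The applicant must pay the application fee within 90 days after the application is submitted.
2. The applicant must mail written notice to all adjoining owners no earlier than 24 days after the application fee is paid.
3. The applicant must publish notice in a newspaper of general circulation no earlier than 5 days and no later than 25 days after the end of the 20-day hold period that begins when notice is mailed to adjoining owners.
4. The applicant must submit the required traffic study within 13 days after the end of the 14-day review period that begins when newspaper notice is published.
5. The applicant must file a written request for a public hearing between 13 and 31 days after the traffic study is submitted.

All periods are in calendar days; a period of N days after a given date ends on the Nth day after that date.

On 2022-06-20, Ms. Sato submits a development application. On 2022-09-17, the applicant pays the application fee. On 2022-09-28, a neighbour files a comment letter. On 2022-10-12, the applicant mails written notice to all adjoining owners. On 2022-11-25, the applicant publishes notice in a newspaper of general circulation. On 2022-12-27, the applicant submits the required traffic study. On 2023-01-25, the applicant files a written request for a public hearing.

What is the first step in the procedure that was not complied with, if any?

Step 1: 90 days after 2022-06-20 (when the application is submitted) is 2022-09-18; done 2022-09-17 — timely.
Step 2: the earliest permitted date is 24 days after 2022-09-17 (when the application fee is paid), i.e. 2022-10-11; done 2022-10-12 — permitted.
Step 3: the window is 5–25 days after 2022-11-01 (end of the 20-day hold period, which began when notice is mailed to adjoining owners on 2022-10-12), so 2022-11-06 through 2022-11-26; done 2022-11-25 — within the window.
Step 4: 13 days after 2022-12-09 (end of the 14-day review period, which began when newspaper notice is published on 2022-11-25) is 2022-12-22; 2022-12-27 misses that deadline by 5 days.
That is the first point of non-compliance.

Step 4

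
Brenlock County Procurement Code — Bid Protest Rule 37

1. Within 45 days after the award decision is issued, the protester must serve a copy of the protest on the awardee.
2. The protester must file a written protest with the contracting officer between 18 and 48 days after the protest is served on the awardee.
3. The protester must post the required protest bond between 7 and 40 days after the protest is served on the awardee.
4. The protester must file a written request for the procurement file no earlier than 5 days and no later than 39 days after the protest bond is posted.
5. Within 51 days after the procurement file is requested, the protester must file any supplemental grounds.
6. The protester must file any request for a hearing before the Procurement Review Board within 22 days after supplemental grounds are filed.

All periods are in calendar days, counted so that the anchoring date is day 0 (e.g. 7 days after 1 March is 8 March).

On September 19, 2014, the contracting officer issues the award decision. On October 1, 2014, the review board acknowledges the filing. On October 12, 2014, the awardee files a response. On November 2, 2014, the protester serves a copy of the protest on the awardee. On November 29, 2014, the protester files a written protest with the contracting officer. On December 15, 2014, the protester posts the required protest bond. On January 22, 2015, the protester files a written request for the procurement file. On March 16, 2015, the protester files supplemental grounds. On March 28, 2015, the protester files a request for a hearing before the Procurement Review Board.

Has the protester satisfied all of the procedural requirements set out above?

(1) due by September 19, 2014 + 45 days = November 3, 2014; November 2, 2014 is within that limit.
(2) the permitted window runs from November 2, 2014 + 18 = November 20, 2014 to November 2, 2014 + 48 = December 20, 2014; November 29, 2014 falls inside that range.
(3) the permitted window runs from November 2, 2014 + 7 = November 9, 2014 to November 2, 2014 + 40 = December 12, 2014; done December 15, 2014 — 3 days after the window closed.

No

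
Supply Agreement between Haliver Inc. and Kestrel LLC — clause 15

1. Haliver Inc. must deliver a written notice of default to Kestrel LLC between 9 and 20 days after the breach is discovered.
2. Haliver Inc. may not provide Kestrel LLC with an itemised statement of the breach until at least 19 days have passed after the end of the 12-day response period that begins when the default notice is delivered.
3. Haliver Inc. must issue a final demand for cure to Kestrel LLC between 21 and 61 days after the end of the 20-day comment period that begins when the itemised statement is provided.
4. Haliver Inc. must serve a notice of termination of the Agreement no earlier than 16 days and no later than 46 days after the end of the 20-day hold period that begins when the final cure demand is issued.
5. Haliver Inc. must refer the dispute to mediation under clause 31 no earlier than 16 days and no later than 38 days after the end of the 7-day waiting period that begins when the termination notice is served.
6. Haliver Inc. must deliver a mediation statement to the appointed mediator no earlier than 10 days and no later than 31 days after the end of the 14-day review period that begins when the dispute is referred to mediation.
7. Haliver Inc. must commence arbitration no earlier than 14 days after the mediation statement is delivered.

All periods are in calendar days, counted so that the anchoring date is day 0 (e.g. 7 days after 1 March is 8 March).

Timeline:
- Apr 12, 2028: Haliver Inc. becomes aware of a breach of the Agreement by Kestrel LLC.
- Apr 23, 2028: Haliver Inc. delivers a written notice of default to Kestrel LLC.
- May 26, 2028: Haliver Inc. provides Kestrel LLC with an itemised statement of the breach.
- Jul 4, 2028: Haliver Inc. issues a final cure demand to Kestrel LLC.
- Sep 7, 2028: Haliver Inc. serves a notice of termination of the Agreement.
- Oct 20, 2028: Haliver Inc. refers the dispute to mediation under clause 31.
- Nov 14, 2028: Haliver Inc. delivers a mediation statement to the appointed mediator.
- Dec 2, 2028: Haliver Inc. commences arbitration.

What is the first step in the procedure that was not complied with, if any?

Step 3

(1) the permitted window runs from Apr 12, 2028 + 9 = Apr 21, 2028 to Apr 12, 2028 + 20 = May 2, 2028; done Apr 23, 2028, which is between those dates.
(2) permitted from May 5, 2028 + 19 days = May 24, 2028 onward; May 26, 2028 is on or after that date.
(3) the permitted window runs from Jun 15, 2028 + 21 = Jul 6, 2028 to Jun 15, 2028 + 61 = Aug 15, 2028; Jul 4, 2028 is 2 days too early.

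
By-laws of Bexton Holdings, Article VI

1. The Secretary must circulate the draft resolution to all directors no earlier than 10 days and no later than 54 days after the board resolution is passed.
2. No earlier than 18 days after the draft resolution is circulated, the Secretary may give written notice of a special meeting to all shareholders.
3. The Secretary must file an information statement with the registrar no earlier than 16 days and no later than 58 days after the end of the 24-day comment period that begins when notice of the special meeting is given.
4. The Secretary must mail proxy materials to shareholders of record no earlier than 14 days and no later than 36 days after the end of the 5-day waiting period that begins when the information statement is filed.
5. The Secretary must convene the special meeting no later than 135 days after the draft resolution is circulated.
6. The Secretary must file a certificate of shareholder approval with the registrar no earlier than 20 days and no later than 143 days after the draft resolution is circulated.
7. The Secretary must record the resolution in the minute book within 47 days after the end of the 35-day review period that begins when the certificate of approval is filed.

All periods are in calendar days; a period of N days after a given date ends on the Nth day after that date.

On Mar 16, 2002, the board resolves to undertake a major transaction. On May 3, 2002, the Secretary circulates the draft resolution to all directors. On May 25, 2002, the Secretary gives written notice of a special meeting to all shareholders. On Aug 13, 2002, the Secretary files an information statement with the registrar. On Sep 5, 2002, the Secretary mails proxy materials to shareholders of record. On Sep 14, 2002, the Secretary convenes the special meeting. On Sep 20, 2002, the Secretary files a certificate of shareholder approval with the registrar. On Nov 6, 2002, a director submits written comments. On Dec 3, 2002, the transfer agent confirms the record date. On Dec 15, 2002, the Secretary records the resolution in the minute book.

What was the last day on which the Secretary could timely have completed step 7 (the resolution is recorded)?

Dec 11, 2002

The certificate of approval is filed on Sep 20, 2002; the 35-day review period therefore ends Oct 25, 2002, and step 7 runs from that date. 47 days after Oct 25, 2002 is Dec 11, 2002.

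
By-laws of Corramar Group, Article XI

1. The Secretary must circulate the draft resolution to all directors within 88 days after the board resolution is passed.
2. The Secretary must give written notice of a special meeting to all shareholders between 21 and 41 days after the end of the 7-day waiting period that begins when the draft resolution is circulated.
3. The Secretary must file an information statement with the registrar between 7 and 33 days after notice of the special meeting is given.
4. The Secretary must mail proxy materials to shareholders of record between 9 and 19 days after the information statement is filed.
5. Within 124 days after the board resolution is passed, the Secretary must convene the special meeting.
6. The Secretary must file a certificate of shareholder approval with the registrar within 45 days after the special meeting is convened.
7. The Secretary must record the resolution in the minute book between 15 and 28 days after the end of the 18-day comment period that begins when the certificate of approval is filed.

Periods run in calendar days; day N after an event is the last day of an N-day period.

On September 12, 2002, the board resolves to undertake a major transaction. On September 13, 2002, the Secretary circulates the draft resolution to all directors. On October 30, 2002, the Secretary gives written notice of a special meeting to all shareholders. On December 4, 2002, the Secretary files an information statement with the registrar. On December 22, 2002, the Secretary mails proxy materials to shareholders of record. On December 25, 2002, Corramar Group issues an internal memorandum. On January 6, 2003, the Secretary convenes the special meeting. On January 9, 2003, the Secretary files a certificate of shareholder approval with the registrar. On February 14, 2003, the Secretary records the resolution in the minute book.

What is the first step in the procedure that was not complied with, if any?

(1) due by September 12, 2002 + 88 days = December 9, 2002; September 13, 2002 is within that limit.
(2) the permitted window runs from September 20, 2002 + 21 = October 11, 2002 to September 20, 2002 + 41 = October 31, 2002; October 30, 2002 falls inside that range.
(3) the permitted window runs from October 30, 2002 + 7 = November 6, 2002 to October 30, 2002 + 33 = December 2, 2002; December 4, 2002 is 2 days past the end of the window.
That is the first point of non-compliance.

Step 3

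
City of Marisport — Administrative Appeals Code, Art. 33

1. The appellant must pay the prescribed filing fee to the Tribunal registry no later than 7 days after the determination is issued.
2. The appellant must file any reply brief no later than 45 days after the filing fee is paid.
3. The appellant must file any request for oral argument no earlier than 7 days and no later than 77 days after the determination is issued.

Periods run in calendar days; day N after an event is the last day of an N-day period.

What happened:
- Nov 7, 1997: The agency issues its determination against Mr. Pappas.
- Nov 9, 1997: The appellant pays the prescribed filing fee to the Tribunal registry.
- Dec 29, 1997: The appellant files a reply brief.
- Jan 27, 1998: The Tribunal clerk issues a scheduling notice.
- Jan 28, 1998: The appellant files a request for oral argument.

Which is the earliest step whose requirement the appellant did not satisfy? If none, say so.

Step 2

Step 1 — counting 7 days from Nov 7, 1997 (when the determination is issued) gives a deadline of Nov 14, 1997; completed Nov 9, 1997, before the deadline.
Step 2 — counting 45 days from Nov 9, 1997 (when the filing fee is paid) gives a deadline of Dec 24, 1997; not done until Dec 29, 1997, 5 days after the deadline.
The analysis stops there.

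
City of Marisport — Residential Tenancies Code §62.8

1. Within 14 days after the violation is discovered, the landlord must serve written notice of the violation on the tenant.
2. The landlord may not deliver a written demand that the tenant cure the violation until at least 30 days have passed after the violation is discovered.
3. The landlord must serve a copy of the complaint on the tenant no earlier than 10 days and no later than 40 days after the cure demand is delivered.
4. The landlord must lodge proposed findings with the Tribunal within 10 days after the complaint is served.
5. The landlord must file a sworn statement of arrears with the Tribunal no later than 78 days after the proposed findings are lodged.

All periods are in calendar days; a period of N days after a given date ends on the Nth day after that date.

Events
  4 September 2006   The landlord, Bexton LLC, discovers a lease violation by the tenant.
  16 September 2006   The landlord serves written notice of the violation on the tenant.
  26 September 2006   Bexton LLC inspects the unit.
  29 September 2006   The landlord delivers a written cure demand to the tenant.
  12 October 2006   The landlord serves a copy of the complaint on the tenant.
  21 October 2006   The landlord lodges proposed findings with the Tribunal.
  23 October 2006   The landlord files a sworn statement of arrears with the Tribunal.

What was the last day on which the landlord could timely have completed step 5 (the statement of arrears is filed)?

7 January 2007

Step 5 runs from 21 October 2006, when the proposed findings are lodged. 78 days after 21 October 2006 is 7 January 2007.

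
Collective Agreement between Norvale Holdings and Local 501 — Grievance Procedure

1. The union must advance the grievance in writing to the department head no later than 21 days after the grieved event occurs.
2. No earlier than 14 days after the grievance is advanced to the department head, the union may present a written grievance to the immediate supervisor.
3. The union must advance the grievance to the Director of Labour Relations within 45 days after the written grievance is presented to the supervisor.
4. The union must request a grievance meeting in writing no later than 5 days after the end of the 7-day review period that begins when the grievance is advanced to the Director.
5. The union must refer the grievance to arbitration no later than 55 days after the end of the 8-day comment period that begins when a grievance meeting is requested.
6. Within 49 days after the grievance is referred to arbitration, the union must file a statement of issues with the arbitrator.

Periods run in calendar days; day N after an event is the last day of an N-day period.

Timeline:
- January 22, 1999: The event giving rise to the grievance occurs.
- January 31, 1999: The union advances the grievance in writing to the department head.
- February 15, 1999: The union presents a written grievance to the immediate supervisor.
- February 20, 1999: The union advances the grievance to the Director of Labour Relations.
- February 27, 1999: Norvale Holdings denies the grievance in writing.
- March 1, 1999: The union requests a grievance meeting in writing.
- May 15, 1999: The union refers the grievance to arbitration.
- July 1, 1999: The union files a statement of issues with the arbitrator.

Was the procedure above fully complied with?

No

Step 1 — counting 21 days from January 22, 1999 (when the grieved event occurs) gives a deadline of February 12, 1999; done January 31, 1999 — timely.
Step 2 — must wait 14 days from January 31, 1999 (when the grievance is advanced to the department head), so not before February 14, 1999; done February 15, 1999, after the minimum wait.
Step 3 — counting 45 days from February 15, 1999 (when the written grievance is presented to the supervisor) gives a deadline of April 1, 1999; done February 20, 1999 — timely.
Step 4 — counting 5 days from February 27, 1999 (end of the 7-day review period, which began when the grievance is advanced to the Director on February 20, 1999) gives a deadline of March 4, 1999; completed March 1, 1999, before the deadline.
Step 5 — counting 55 days from March 9, 1999 (end of the 8-day comment period, which began when a grievance meeting is requested on March 1, 1999) gives a deadline of May 3, 1999; not done until May 15, 1999, 12 days after the deadline.
No need to go further; step 5 was not satisfied.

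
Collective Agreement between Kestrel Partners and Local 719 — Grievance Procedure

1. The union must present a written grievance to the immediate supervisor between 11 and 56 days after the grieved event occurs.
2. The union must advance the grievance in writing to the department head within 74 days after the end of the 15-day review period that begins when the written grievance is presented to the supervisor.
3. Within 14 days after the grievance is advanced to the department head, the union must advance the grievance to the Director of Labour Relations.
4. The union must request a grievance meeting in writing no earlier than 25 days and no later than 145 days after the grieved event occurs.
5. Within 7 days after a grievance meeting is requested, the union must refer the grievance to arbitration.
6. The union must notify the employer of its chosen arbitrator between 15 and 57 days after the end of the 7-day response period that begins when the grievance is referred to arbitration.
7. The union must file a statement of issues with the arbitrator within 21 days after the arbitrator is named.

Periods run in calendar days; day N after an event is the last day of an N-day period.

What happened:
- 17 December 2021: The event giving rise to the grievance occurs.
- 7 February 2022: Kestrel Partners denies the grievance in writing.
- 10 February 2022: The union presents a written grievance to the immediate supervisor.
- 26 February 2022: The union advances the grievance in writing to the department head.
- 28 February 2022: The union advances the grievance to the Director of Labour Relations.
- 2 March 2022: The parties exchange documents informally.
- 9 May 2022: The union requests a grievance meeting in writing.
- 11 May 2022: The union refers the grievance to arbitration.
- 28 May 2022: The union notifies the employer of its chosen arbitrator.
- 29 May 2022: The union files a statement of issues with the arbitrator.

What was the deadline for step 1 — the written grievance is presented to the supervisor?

Step 1 runs from 17 December 2021, when the grieved event occurs. The window is 11–56 days after 17 December 2021; it closes on 11 February 2022.

11 February 2022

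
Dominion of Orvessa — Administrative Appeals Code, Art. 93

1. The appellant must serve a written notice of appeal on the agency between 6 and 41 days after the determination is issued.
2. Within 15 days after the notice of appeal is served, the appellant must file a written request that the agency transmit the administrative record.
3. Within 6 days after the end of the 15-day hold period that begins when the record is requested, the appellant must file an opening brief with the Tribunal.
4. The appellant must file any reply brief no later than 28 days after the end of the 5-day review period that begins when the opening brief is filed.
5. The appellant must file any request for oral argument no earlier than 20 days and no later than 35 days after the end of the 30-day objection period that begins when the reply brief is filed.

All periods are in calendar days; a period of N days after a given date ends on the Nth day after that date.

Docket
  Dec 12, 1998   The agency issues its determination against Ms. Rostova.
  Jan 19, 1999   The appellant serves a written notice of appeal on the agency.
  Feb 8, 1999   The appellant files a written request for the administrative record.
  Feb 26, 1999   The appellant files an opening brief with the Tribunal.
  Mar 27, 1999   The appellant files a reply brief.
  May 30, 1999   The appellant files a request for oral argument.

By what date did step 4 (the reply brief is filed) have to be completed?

The opening brief is filed on Feb 26, 1999; the 5-day review period therefore ends Mar 3, 1999, and step 4 runs from that date. 28 days after Mar 3, 1999 is Mar 31, 1999.

Mar 31, 1999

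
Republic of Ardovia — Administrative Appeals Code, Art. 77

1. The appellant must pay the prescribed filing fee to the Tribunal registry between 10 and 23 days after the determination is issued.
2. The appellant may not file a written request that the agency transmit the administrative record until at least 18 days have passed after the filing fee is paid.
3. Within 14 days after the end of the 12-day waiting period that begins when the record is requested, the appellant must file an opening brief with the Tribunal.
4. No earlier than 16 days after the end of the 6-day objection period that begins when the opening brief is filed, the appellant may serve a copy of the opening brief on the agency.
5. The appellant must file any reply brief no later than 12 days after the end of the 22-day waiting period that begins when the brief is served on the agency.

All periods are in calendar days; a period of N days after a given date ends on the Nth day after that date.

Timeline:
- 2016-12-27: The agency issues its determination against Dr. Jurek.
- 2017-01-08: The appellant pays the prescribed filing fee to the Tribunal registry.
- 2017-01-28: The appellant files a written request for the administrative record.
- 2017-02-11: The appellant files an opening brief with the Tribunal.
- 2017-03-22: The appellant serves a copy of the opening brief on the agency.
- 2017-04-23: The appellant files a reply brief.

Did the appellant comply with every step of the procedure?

(1) the permitted window runs from 2016-12-27 + 10 = 2017-01-06 to 2016-12-27 + 23 = 2017-01-19; done 2017-01-08, which is between those dates.
(2) permitted from 2017-01-08 + 18 days = 2017-01-26 onward; done 2017-01-28 — permitted.
(3) due by 2017-02-09 + 14 days = 2017-02-23; 2017-02-11 is within that limit.
(4) permitted from 2017-02-17 + 16 days = 2017-03-05 onward; 2017-03-22 is on or after that date.
(5) due by 2017-04-13 + 12 days = 2017-04-25; completed 2017-04-23, before the deadline.

Yes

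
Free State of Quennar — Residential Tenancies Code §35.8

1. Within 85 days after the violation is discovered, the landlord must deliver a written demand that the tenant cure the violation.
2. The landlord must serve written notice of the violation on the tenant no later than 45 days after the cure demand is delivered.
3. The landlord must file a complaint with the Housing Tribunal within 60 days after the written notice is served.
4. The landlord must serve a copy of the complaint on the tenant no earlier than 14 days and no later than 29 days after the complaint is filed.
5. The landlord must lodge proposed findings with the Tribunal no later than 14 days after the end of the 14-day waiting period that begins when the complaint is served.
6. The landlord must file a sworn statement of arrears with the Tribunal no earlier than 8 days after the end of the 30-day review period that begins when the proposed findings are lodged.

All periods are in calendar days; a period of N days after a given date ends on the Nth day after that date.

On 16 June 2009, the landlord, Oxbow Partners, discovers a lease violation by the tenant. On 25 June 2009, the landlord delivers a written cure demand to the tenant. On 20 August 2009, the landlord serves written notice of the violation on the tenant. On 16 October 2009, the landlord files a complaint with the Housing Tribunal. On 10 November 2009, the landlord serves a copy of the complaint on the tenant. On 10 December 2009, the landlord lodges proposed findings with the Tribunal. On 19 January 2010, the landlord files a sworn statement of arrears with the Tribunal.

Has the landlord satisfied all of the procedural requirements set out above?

(1) due by 16 June 2009 + 85 days = 9 September 2009; 25 June 2009 is within that limit.
(2) due by 25 June 2009 + 45 days = 9 August 2009; 20 August 2009 misses that deadline by 11 days.
The analysis stops there.

No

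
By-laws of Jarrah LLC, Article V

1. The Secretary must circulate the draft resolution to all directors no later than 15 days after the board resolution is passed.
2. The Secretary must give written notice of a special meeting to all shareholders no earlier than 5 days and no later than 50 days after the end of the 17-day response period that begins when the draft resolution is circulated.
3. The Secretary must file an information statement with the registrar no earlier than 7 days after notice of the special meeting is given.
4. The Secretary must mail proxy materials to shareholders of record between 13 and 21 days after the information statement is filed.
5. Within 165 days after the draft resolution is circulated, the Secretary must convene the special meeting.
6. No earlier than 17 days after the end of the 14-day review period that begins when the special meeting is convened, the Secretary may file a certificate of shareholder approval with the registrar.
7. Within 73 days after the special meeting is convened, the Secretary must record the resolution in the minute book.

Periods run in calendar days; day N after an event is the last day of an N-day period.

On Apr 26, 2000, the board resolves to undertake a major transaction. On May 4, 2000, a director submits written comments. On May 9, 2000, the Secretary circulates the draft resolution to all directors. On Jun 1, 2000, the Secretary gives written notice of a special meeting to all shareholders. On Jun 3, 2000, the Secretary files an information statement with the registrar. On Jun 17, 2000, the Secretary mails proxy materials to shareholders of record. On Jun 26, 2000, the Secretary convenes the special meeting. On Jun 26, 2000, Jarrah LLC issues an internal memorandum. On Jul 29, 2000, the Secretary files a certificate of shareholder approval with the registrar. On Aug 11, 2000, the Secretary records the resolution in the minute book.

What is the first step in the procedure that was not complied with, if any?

Step 3

Step 1 — counting 15 days from Apr 26, 2000 (when the board resolution is passed) gives a deadline of May 11, 2000; completed May 9, 2000, before the deadline.
Step 2 — 5 and 50 days from May 26, 2000 (end of the 17-day response period, which began when the draft resolution is circulated on May 9, 2000) are May 31, 2000 and Jul 15, 2000 respectively; Jun 1, 2000 falls inside that range.
Step 3 — must wait 7 days from Jun 1, 2000 (when notice of the special meeting is given), so not before Jun 8, 2000; Jun 3, 2000 is 5 days before the earliest permitted date.
No need to go further; step 3 was not satisfied.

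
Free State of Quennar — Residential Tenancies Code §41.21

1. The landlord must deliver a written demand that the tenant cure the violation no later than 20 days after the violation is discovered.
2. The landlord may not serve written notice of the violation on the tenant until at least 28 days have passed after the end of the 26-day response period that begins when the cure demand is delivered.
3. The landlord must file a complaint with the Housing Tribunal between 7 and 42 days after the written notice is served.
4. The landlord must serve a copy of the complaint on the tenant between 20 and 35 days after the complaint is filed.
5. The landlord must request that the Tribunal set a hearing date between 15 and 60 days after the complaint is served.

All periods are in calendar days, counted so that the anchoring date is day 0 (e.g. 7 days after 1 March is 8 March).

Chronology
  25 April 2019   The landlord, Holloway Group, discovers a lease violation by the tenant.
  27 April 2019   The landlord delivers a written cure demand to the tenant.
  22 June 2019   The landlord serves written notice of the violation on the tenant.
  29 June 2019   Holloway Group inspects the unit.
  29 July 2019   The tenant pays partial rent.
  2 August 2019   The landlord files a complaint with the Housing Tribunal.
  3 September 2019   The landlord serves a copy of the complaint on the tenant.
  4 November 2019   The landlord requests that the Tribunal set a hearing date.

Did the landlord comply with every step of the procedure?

No

Step 1: 20 days after 25 April 2019 (when the violation is discovered) is 15 May 2019; 27 April 2019 is within that limit.
Step 2: the earliest permitted date is 28 days after 23 May 2019 (end of the 26-day response period, which began when the cure demand is delivered on 27 April 2019), i.e. 20 June 2019; done 22 June 2019, after the minimum wait.
Step 3: the window is 7–42 days after 22 June 2019 (when the written notice is served), so 29 June 2019 through 3 August 2019; 2 August 2019 falls inside that range.
Step 4: the window is 20–35 days after 2 August 2019 (when the complaint is filed), so 22 August 2019 through 6 September 2019; done 3 September 2019, which is between those dates.
Step 5: the window is 15–60 days after 3 September 2019 (when the complaint is served), so 18 September 2019 through 2 November 2019; done 4 November 2019 — 2 days after the window closed.
That is the first point of non-compliance.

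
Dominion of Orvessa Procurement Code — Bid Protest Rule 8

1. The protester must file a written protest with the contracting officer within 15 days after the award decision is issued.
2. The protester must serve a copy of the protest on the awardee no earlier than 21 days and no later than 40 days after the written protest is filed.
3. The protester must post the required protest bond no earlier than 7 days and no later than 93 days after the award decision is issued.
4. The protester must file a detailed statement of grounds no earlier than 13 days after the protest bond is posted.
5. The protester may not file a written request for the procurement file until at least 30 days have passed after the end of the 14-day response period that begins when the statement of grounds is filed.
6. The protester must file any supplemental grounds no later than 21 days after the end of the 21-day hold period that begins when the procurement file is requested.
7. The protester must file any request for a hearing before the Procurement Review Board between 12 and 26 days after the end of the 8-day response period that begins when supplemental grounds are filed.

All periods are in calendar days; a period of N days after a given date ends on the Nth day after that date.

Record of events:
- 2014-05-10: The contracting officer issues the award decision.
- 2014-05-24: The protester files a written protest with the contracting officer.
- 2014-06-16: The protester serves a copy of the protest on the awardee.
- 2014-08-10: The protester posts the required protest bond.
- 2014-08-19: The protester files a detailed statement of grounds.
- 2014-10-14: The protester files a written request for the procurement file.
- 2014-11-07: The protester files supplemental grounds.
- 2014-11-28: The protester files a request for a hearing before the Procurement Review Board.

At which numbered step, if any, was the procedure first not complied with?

Step 1 — counting 15 days from 2014-05-10 (when the award decision is issued) gives a deadline of 2014-05-25; 2014-05-24 is within that limit.
Step 2 — 21 and 40 days from 2014-05-24 (when the written protest is filed) are 2014-06-14 and 2014-07-03 respectively; 2014-06-16 falls inside that range.
Step 3 — 7 and 93 days from 2014-05-10 (when the award decision is issued) are 2014-05-17 and 2014-08-11 respectively; done 2014-08-10, which is between those dates.
Step 4 — must wait 13 days from 2014-08-10 (when the protest bond is posted), so not before 2014-08-23; done 2014-08-19 — 4 days too early.
The procedure was therefore not followed at step 4.

Step 4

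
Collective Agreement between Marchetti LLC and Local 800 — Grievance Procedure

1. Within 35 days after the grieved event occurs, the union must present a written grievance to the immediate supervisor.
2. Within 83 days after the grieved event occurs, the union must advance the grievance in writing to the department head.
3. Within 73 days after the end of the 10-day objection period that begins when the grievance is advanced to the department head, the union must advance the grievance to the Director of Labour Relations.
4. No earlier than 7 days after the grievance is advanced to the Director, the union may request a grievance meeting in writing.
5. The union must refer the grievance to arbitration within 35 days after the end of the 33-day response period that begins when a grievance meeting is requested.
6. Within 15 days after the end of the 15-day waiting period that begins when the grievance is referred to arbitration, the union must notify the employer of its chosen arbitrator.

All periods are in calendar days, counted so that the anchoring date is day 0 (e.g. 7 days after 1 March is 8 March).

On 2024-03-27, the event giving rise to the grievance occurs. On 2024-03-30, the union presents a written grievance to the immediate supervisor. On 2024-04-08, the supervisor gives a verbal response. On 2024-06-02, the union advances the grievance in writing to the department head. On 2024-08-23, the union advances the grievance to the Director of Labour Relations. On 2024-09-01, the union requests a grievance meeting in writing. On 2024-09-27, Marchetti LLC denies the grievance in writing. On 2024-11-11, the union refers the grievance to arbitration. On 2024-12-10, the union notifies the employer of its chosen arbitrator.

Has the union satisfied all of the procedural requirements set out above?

Step 1 — counting 35 days from 2024-03-27 (when the grieved event occurs) gives a deadline of 2024-05-01; 2024-03-30 is within that limit.
Step 2 — counting 83 days from 2024-03-27 (when the grieved event occurs) gives a deadline of 2024-06-18; 2024-06-02 is within that limit.
Step 3 — counting 73 days from 2024-06-12 (end of the 10-day objection period, which began when the grievance is advanced to the department head on 2024-06-02) gives a deadline of 2024-08-24; completed 2024-08-23, before the deadline.
Step 4 — must wait 7 days from 2024-08-23 (when the grievance is advanced to the Director), so not before 2024-08-30; done 2024-09-01 — permitted.
Step 5 — counting 35 days from 2024-10-04 (end of the 33-day response period, which began when a grievance meeting is requested on 2024-09-01) gives a deadline of 2024-11-08; done 2024-11-11 — 3 days late.
No need to go further; step 5 was not satisfied.

No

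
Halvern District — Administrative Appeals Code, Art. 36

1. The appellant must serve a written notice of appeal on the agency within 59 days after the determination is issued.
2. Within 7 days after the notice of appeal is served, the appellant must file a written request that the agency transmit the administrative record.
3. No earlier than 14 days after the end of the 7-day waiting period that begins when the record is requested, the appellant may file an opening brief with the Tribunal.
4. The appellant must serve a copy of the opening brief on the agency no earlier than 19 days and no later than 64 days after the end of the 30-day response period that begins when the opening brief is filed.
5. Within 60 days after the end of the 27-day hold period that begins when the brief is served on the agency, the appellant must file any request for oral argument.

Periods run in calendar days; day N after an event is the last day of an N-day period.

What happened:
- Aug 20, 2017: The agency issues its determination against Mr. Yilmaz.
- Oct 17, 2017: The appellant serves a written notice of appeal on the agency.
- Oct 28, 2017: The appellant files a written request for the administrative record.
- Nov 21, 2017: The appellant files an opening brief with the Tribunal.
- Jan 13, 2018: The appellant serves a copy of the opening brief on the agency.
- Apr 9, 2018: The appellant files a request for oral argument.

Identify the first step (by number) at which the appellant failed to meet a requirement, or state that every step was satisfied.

Step 2

Step 1: 59 days after Aug 20, 2017 (when the determination is issued) is Oct 18, 2017; Oct 17, 2017 is within that limit.
Step 2: 7 days after Oct 17, 2017 (when the notice of appeal is served) is Oct 24, 2017; done Oct 28, 2017 — 4 days late.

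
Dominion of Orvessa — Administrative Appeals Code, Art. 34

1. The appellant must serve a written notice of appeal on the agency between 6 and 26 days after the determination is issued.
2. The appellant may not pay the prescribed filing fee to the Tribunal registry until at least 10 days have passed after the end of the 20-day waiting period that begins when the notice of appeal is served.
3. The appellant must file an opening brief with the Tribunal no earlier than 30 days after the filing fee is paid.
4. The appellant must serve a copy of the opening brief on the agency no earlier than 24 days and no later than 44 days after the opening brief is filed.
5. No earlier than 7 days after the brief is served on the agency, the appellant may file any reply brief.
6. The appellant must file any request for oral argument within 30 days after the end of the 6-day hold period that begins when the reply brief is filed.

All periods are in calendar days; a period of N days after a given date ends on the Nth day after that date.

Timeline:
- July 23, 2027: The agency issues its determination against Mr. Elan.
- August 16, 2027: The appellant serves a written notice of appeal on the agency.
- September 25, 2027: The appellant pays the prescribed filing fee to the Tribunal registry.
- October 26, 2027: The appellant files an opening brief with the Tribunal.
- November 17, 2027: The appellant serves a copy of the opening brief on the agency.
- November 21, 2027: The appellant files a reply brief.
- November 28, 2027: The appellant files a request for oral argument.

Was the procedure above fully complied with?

Step 1: the window is 6–26 days after July 23, 2027 (when the determination is issued), so July 29, 2027 through August 18, 2027; done August 16, 2027 — within the window.
Step 2: the earliest permitted date is 10 days after September 5, 2027 (end of the 20-day waiting period, which began when the notice of appeal is served on August 16, 2027), i.e. September 15, 2027; done September 25, 2027, after the minimum wait.
Step 3: the earliest permitted date is 30 days after September 25, 2027 (when the filing fee is paid), i.e. October 25, 2027; done October 26, 2027 — permitted.
Step 4: the window is 24–44 days after October 26, 2027 (when the opening brief is filed), so November 19, 2027 through December 9, 2027; done November 17, 2027 — 2 days before the window opened.

No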